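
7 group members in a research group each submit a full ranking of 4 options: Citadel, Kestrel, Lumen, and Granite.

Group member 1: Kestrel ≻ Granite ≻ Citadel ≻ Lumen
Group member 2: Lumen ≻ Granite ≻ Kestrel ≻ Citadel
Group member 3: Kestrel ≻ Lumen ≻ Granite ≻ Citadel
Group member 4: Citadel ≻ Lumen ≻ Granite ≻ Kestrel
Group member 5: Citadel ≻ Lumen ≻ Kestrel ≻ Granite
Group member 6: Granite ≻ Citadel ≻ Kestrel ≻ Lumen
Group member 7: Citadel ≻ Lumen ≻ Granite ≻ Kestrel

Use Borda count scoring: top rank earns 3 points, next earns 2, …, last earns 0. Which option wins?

Citadel

Borda scores:
  Citadel: 1 + 0 + 0 + 3 + 3 + 2 + 3 = 12
  Kestrel: 3 + 1 + 3 + 0 + 1 + 1 + 0 = 9
  Lumen: 0 + 3 + 2 + 2 + 2 + 0 + 2 = 11
  Granite: 2 + 2 + 1 + 1 + 0 + 3 + 1 = 10
Citadel has the highest total.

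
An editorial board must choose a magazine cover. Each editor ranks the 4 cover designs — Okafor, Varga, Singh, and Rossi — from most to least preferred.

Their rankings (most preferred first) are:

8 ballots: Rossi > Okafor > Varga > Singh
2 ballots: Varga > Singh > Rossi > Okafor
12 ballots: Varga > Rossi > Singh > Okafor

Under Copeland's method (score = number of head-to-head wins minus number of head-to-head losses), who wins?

Pairwise results:
  Okafor vs Varga: Varga wins 14–8.
  Okafor vs Singh: Singh wins 14–8.
  Okafor vs Rossi: Rossi wins 22–0.
  Varga vs Singh: Varga wins 22–0.
  Varga vs Rossi: Varga wins 14–8.
  Singh vs Rossi: Rossi wins 20–2.
Copeland scores (wins − losses):
  Okafor: 0 − 3 = -3
  Varga: 3 − 0 = 3
  Singh: 1 − 2 = -1
  Rossi: 2 − 1 = 1
Varga has the best Copeland score.

Varga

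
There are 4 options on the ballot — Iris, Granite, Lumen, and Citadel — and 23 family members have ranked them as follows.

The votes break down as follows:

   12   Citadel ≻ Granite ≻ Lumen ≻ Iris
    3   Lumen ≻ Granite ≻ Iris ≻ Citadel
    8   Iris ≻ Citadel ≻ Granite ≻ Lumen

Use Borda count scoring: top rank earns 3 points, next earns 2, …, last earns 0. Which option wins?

Borda scores:
  Iris: 12·0 + 3·1 + 8·3 = 27
  Granite: 12·2 + 3·2 + 8·1 = 38
  Lumen: 12·1 + 3·3 + 8·0 = 21
  Citadel: 12·3 + 3·0 + 8·2 = 52
Citadel has the highest total.

Citadel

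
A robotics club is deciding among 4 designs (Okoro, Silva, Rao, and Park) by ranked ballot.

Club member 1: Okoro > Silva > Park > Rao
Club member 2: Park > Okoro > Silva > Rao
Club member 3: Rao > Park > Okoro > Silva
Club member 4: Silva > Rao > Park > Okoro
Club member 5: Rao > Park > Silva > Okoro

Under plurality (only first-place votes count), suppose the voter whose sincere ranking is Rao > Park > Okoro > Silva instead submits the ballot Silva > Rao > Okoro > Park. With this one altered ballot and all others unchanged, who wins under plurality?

First-place totals with the altered ballot: Okoro 1, Silva 2, Rao 1, Park 1.
The switch changes the winner from Rao to Silva.

Silva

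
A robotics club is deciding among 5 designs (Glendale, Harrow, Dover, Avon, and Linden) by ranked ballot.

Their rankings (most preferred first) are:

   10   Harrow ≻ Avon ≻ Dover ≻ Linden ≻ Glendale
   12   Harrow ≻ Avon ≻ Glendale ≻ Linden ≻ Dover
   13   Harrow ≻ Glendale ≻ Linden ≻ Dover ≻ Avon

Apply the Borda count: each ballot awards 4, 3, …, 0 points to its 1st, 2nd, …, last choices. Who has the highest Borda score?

Borda scores:
  Glendale: 10·0 + 12·2 + 13·3 = 63
  Harrow: 10·4 + 12·4 + 13·4 = 140
  Dover: 10·2 + 12·0 + 13·1 = 33
  Avon: 10·3 + 12·3 + 13·0 = 66
  Linden: 10·1 + 12·1 + 13·2 = 48
Harrow has the highest total.

Harrow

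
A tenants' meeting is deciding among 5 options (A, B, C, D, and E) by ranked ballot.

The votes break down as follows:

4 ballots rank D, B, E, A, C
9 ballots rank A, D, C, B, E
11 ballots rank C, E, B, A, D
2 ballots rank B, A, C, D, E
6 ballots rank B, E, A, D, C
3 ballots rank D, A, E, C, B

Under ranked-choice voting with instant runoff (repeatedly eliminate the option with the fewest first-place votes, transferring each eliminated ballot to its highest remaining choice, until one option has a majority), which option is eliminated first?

E

Round 1: C 11, A 9, B 8, D 7, E 0. E has the fewest and is eliminated.
Round 2: C 11, A 9, B 8, D 7. D has the fewest and is eliminated.
Round 3: A 12, B 12, C 11. C has the fewest and is eliminated.
Round 4: B 23, A 12. B has a majority.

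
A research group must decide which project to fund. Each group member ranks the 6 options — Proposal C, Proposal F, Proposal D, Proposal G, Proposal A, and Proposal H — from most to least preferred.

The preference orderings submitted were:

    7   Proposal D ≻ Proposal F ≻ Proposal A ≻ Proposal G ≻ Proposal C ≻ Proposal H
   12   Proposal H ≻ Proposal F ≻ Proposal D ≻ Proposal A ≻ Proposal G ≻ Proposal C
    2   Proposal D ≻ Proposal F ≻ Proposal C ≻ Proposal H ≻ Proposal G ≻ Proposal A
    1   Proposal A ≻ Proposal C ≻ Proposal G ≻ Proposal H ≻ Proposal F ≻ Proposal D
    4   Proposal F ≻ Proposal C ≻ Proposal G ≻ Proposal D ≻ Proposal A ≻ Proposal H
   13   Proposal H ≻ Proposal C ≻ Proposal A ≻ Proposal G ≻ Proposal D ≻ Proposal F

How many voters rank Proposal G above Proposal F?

Ballots ranking Proposal G above Proposal F: 1+13 = 14.
Ballots ranking Proposal F above Proposal G: 7+12+2+4 = 25.
So 14 of 39 voters prefer Proposal G to Proposal F.

14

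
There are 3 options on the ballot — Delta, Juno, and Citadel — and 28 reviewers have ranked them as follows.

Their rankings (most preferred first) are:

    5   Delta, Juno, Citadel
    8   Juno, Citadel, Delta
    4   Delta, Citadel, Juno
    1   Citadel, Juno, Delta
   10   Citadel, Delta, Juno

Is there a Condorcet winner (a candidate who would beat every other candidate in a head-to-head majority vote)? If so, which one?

Head-to-head results (28 voters total):
Delta vs Juno: Delta wins 19–9.
Delta vs Citadel: Citadel wins 19–9.
Juno vs Citadel: Citadel wins 15–13.
Citadel beats each rival — Delta (19–9), Juno (15–13) — so Citadel is the Condorcet winner.

Citadel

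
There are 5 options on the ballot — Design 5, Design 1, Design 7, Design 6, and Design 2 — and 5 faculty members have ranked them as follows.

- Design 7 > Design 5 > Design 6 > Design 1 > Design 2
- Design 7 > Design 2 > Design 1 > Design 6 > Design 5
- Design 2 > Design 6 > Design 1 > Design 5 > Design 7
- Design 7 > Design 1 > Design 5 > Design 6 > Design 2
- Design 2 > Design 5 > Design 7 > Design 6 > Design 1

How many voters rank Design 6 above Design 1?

Ballots ranking Design 6 above Design 1: 3.
Ballots ranking Design 1 above Design 6: 2.
So 3 of 5 voters prefer Design 6 to Design 1.

3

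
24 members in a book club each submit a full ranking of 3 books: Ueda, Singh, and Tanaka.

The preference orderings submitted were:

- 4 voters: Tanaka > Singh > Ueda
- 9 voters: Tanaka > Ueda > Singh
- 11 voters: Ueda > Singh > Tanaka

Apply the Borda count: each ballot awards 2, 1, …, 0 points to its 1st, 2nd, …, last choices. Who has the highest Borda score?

Borda scores:
  Ueda: 4·0 + 9·1 + 11·2 = 31
  Singh: 4·1 + 9·0 + 11·1 = 15
  Tanaka: 4·2 + 9·2 + 11·0 = 26
Ueda has the highest total.

Ueda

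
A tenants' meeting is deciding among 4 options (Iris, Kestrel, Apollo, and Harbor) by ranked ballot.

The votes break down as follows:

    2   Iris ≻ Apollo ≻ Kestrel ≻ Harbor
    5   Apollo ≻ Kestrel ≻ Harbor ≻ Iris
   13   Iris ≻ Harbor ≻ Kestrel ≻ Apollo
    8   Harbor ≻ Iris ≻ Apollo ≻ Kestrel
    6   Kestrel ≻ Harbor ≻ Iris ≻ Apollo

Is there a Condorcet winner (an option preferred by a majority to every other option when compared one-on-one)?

Head-to-head results (34 voters total):
Iris vs Kestrel: Iris wins 23–11.
Iris vs Apollo: Iris wins 29–5.
Iris vs Harbor: Harbor wins 19–15.
Kestrel vs Apollo: Kestrel wins 19–15.
Kestrel vs Harbor: Harbor wins 21–13.
Apollo vs Harbor: Harbor wins 27–7.
Harbor beats each rival — Iris (19–15), Kestrel (21–13), Apollo (27–7) — so Harbor is the Condorcet winner.

Yes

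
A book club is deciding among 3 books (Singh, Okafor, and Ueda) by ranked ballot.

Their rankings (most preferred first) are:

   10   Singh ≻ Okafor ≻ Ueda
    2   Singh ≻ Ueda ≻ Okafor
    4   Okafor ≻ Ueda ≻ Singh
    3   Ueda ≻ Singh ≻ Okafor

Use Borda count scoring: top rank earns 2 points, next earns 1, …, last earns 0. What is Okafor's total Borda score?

18

Borda scores:
  Singh: 10·2 + 2·2 + 4·0 + 3·1 = 27
  Okafor: 10·1 + 2·0 + 4·2 + 3·0 = 18
  Ueda: 10·0 + 2·1 + 4·1 + 3·2 = 12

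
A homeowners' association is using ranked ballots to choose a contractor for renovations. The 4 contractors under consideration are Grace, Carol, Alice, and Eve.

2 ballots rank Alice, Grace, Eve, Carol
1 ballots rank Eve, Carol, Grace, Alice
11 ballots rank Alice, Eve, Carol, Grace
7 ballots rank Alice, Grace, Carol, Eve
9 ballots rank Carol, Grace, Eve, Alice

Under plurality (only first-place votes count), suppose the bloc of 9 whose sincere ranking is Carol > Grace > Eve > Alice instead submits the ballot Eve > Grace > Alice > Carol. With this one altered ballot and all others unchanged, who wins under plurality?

Alice

First-place totals with the altered ballot: Grace 0, Carol 0, Alice 20, Eve 10.
The winner is unchanged: still Alice.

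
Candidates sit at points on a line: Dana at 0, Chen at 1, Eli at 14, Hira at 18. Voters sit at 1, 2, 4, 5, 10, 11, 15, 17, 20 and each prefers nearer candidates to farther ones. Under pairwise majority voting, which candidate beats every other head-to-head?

Eli

With single-peaked preferences on a line, the Condorcet winner is the candidate closest to the median voter.
The median voter (position 10) is closest to Eli at 14.
Check: Eli vs Chen — voters closer to Eli: 5 of 9.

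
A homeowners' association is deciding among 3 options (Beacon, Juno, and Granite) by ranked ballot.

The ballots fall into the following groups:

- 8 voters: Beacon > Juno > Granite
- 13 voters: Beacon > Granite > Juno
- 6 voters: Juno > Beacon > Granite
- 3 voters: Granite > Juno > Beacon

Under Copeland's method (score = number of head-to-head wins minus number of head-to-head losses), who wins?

Beacon

Pairwise results:
  Beacon vs Juno: Beacon wins 21–9.
  Beacon vs Granite: Beacon wins 27–3.
  Juno vs Granite: Granite wins 16–14.
Copeland scores (wins − losses):
  Beacon: 2 − 0 = 2
  Juno: 0 − 2 = -2
  Granite: 1 − 1 = 0
Beacon has the best Copeland score.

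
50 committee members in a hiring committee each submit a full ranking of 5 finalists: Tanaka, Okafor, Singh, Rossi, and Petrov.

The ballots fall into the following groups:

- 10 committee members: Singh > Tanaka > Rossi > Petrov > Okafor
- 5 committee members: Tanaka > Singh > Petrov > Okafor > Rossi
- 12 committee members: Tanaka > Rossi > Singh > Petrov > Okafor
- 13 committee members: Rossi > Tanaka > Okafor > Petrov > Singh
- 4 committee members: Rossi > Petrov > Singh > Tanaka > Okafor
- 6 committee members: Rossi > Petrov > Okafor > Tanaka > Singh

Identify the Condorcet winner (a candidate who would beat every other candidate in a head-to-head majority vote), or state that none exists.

Tanaka

Head-to-head results (50 voters total):
Tanaka vs Okafor: Tanaka wins 44–6.
Tanaka vs Singh: Tanaka wins 36–14.
Tanaka vs Rossi: Tanaka wins 27–23.
Tanaka vs Petrov: Tanaka wins 40–10.
Okafor vs Singh: Singh wins 31–19.
Okafor vs Rossi: Rossi wins 45–5.
Okafor vs Petrov: Petrov wins 37–13.
Singh vs Rossi: Rossi wins 35–15.
Singh vs Petrov: Singh wins 27–23.
Rossi vs Petrov: Rossi wins 45–5.
Tanaka beats each rival — Okafor (44–6), Singh (36–14), Rossi (27–23), Petrov (40–10) — so Tanaka is the Condorcet winner.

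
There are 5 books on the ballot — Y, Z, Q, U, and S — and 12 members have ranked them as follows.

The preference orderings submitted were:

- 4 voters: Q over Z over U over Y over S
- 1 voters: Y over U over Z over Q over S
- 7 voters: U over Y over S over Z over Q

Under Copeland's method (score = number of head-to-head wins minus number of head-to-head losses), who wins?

U

Pairwise results:
  Y vs Z: Y wins 8–4.
  Y vs Q: Y wins 8–4.
  Y vs U: U wins 11–1.
  Y vs S: Y wins 12–0.
  Z vs Q: Z wins 8–4.
  Z vs U: U wins 8–4.
  Z vs S: S wins 7–5.
  Q vs U: U wins 8–4.
  Q vs S: S wins 7–5.
  U vs S: U wins 12–0.
Copeland scores (wins − losses):
  Y: 3 − 1 = 2
  Z: 1 − 3 = -2
  Q: 0 − 4 = -4
  U: 4 − 0 = 4
  S: 2 − 2 = 0
U has the best Copeland score.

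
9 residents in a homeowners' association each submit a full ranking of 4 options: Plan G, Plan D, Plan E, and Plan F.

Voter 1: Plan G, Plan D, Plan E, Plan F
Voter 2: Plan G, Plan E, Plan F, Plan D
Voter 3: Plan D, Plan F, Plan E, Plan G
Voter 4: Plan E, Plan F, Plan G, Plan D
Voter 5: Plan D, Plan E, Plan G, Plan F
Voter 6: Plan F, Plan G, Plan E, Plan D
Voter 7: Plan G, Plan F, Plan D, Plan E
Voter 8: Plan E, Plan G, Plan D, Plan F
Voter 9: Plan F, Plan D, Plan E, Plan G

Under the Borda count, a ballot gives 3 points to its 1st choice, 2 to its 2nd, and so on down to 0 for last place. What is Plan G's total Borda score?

Borda scores:
  Plan G: 3 + 3 + 0 + 1 + 1 + 2 + 3 + 2 + 0 = 15
  Plan D: 2 + 0 + 3 + 0 + 3 + 0 + 1 + 1 + 2 = 12
  Plan E: 1 + 2 + 1 + 3 + 2 + 1 + 0 + 3 + 1 = 14
  Plan F: 0 + 1 + 2 + 2 + 0 + 3 + 2 + 0 + 3 = 13

15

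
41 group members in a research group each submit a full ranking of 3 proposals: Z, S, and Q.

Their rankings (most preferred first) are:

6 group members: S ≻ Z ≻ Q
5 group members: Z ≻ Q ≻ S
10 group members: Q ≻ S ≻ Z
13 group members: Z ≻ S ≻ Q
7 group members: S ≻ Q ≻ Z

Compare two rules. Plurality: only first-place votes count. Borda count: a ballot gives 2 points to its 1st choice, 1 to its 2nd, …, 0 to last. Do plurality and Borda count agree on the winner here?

Plurality first-place counts: Z 18, S 13, Q 10 → Z.
Borda totals: Z 42, S 49, Q 32 → S.
The two rules disagree: plurality picks Z, Borda picks S.

No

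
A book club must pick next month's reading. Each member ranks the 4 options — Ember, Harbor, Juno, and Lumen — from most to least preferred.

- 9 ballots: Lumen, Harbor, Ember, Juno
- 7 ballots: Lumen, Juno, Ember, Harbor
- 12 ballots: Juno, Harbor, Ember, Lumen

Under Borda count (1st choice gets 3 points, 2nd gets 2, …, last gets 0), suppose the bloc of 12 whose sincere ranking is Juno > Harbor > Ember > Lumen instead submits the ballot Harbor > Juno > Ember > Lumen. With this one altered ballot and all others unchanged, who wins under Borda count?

Harbor

Borda totals with the altered ballot: Ember 28, Harbor 54, Juno 38, Lumen 48.
The switch changes the winner from Juno to Harbor.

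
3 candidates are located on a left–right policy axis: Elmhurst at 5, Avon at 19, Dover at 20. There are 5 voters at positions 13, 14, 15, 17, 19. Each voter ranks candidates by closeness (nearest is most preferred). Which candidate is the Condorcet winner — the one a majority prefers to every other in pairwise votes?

Avon

With single-peaked preferences on a line, the Condorcet winner is the candidate closest to the median voter.
The median voter (position 15) is closest to Avon at 19.
Check: Avon vs Elmhurst — voters closer to Avon: 5 of 5.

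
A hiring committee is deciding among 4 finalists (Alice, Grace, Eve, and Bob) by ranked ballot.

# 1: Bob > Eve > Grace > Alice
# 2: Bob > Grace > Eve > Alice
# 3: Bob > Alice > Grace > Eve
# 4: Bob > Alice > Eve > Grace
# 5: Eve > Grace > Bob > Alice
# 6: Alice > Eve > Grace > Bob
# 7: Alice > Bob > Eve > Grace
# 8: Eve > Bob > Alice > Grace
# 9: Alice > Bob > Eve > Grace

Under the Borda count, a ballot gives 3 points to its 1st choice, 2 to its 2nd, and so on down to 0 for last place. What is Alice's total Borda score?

14

Borda scores:
  Alice: 0 + 0 + 2 + 2 + 0 + 3 + 3 + 1 + 3 = 14
  Grace: 1 + 2 + 1 + 0 + 2 + 1 + 0 + 0 + 0 = 7
  Eve: 2 + 1 + 0 + 1 + 3 + 2 + 1 + 3 + 1 = 14
  Bob: 3 + 3 + 3 + 3 + 1 + 0 + 2 + 2 + 2 = 19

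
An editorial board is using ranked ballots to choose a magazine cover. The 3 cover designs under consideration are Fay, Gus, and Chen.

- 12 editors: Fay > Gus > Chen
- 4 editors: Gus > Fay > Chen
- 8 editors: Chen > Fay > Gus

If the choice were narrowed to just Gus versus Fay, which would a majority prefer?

Fay

Ballots ranking Gus above Fay: 4.
Ballots ranking Fay above Gus: 12+8 = 20.
Fay wins the head-to-head, 20–4.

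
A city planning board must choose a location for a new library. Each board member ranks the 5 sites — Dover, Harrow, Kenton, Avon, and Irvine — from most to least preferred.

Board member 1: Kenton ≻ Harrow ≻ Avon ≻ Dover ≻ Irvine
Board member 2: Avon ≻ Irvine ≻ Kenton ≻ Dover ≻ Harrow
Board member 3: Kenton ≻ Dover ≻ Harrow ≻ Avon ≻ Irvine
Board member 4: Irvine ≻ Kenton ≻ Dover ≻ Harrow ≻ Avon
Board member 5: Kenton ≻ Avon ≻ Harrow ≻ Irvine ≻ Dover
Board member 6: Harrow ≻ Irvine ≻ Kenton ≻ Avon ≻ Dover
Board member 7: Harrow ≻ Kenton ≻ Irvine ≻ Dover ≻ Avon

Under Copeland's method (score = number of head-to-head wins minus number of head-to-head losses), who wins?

Kenton

Pairwise results:
  Dover vs Harrow: Harrow wins 4–3.
  Dover vs Kenton: Kenton wins 7–0.
  Dover vs Avon: Avon wins 4–3.
  Dover vs Irvine: Irvine wins 5–2.
  Harrow vs Kenton: Kenton wins 5–2.
  Harrow vs Avon: Harrow wins 5–2.
  Harrow vs Irvine: Harrow wins 5–2.
  Kenton vs Avon: Kenton wins 6–1.
  Kenton vs Irvine: Kenton wins 4–3.
  Avon vs Irvine: Avon wins 4–3.
Copeland scores (wins − losses):
  Dover: 0 − 4 = -4
  Harrow: 3 − 1 = 2
  Kenton: 4 − 0 = 4
  Avon: 2 − 2 = 0
  Irvine: 1 − 3 = -2
Kenton has the best Copeland score.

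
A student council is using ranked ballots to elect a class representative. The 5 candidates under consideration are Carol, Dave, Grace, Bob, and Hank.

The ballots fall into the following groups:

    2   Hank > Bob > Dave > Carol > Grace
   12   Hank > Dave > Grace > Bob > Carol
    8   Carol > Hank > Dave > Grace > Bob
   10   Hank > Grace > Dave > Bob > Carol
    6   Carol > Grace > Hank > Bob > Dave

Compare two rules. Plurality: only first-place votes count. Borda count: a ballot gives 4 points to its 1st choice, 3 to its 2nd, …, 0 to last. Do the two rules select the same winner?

Plurality first-place counts: Carol 14, Dave 0, Grace 0, Bob 0, Hank 24 → Hank.
Borda totals: Carol 58, Dave 76, Grace 80, Bob 34, Hank 132 → Hank.
The two rules agree on Hank.

Yes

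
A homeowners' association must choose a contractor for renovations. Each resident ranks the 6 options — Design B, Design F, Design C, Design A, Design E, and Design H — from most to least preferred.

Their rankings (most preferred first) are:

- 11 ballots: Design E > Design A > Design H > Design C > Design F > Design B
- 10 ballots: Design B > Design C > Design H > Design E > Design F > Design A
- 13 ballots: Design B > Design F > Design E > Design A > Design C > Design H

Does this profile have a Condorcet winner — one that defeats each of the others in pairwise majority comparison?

Head-to-head results (34 voters total):
Design B vs Design F: Design B wins 23–11.
Design B vs Design C: Design B wins 23–11.
Design B vs Design A: Design B wins 23–11.
Design B vs Design E: Design B wins 23–11.
Design B vs Design H: Design B wins 23–11.
Design F vs Design C: Design C wins 21–13.
Design F vs Design A: Design F wins 23–11.
Design F vs Design E: Design E wins 21–13.
Design F vs Design H: Design H wins 21–13.
Design C vs Design A: Design A wins 24–10.
Design C vs Design E: Design E wins 24–10.
Design C vs Design H: Design C wins 23–11.
Design A vs Design E: Design E wins 34–0.
Design A vs Design H: Design A wins 24–10.
Design E vs Design H: Design E wins 24–10.
Design B beats each rival — Design F (23–11), Design C (23–11), Design A (23–11), Design E (23–11), Design H (23–11) — so Design B is the Condorcet winner.

Yes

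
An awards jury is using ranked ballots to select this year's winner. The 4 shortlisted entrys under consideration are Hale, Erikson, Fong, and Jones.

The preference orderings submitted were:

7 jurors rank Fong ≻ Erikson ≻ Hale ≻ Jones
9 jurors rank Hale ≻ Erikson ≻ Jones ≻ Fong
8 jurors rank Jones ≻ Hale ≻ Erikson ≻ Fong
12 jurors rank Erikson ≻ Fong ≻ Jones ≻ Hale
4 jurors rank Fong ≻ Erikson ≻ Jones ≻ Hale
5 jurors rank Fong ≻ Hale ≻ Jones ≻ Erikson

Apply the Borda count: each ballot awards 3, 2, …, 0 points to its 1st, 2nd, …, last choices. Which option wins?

Erikson

Borda scores:
  Hale: 7·1 + 9·3 + 8·2 + 12·0 + 4·0 + 5·2 = 60
  Erikson: 7·2 + 9·2 + 8·1 + 12·3 + 4·2 + 5·0 = 84
  Fong: 7·3 + 9·0 + 8·0 + 12·2 + 4·3 + 5·3 = 72
  Jones: 7·0 + 9·1 + 8·3 + 12·1 + 4·1 + 5·1 = 54
Erikson has the highest total.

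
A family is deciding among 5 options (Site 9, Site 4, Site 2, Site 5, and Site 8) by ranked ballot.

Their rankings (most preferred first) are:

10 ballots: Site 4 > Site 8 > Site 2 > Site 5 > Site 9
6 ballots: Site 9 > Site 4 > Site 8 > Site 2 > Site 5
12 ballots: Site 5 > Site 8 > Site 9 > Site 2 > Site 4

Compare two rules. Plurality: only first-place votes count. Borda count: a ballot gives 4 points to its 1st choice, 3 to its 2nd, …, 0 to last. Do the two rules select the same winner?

No

Plurality first-place counts: Site 9 6, Site 4 10, Site 2 0, Site 5 12, Site 8 0 → Site 5.
Borda totals: Site 9 48, Site 4 58, Site 2 38, Site 5 58, Site 8 78 → Site 8.
The two rules disagree: plurality picks Site 5, Borda picks Site 8.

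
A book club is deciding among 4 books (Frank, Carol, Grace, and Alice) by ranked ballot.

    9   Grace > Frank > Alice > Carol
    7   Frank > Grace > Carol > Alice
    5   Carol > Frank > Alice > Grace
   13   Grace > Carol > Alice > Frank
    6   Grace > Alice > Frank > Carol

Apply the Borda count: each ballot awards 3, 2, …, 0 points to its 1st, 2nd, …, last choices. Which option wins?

Grace

Borda scores:
  Frank: 9·2 + 7·3 + 5·2 + 13·0 + 6·1 = 55
  Carol: 9·0 + 7·1 + 5·3 + 13·2 + 6·0 = 48
  Grace: 9·3 + 7·2 + 5·0 + 13·3 + 6·3 = 98
  Alice: 9·1 + 7·0 + 5·1 + 13·1 + 6·2 = 39
Grace has the highest total.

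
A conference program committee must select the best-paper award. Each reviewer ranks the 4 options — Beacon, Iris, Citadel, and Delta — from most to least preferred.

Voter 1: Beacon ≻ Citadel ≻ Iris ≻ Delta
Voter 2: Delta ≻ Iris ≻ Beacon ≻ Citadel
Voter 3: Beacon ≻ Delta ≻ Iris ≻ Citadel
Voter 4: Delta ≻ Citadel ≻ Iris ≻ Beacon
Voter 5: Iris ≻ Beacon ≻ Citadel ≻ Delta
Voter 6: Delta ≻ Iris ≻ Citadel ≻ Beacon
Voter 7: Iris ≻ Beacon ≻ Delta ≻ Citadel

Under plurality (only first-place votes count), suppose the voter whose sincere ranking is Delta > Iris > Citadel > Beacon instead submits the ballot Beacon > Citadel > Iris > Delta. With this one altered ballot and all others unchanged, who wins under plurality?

First-place totals with the altered ballot: Beacon 3, Iris 2, Citadel 0, Delta 2.
The switch changes the winner from Delta to Beacon.

Beacon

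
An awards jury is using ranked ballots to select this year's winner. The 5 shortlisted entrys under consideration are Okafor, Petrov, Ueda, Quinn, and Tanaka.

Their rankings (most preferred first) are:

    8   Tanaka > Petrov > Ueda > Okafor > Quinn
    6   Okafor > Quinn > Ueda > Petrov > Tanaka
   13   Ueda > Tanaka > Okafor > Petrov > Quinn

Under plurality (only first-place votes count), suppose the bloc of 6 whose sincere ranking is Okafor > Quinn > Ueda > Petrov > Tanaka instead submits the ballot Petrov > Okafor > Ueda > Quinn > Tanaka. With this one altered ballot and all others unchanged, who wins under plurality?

Ueda

First-place totals with the altered ballot: Okafor 0, Petrov 6, Ueda 13, Quinn 0, Tanaka 8.
The winner is unchanged: still Ueda.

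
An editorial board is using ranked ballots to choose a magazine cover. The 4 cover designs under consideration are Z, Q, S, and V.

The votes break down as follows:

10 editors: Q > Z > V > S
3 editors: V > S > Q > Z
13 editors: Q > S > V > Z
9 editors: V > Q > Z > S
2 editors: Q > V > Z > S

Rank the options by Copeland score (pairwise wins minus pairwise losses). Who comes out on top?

Q

Pairwise results:
  Z vs Q: Q wins 37–0.
  Z vs S: Z wins 21–16.
  Z vs V: V wins 27–10.
  Q vs S: Q wins 34–3.
  Q vs V: Q wins 25–12.
  S vs V: V wins 24–13.
Copeland scores (wins − losses):
  Z: 1 − 2 = -1
  Q: 3 − 0 = 3
  S: 0 − 3 = -3
  V: 2 − 1 = 1
Q has the best Copeland score.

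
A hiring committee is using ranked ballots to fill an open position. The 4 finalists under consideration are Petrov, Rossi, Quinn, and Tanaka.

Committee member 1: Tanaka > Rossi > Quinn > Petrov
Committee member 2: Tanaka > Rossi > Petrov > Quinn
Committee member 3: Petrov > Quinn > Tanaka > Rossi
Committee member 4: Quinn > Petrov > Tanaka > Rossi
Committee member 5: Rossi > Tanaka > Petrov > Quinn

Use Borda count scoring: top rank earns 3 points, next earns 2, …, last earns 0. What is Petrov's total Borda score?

7

Borda scores:
  Petrov: 0 + 1 + 3 + 2 + 1 = 7
  Rossi: 2 + 2 + 0 + 0 + 3 = 7
  Quinn: 1 + 0 + 2 + 3 + 0 = 6
  Tanaka: 3 + 3 + 1 + 1 + 2 = 10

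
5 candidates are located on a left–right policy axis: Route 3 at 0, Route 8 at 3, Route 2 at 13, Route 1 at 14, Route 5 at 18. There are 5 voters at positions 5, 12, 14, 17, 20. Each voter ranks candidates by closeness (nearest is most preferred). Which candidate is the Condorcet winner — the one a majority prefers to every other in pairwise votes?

Route 1

With single-peaked preferences on a line, the Condorcet winner is the candidate closest to the median voter.
The median voter (position 14) is closest to Route 1 at 14.
Check: Route 1 vs Route 8 — voters closer to Route 1: 4 of 5.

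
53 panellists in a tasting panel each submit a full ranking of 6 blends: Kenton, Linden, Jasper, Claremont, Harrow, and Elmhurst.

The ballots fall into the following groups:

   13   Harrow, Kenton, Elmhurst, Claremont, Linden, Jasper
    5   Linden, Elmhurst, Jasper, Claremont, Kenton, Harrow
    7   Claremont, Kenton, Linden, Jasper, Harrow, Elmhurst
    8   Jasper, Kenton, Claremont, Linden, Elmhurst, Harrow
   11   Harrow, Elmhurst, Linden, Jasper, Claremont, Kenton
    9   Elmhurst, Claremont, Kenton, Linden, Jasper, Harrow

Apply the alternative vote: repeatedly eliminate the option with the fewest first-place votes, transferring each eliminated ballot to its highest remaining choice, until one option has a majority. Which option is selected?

Jasper

Round 1: Harrow 24, Elmhurst 9, Jasper 8, Claremont 7, Linden 5, Kenton 0. Kenton has the fewest and is eliminated.
Round 2: Harrow 24, Elmhurst 9, Jasper 8, Claremont 7, Linden 5. Linden has the fewest and is eliminated.
Round 3: Harrow 24, Elmhurst 14, Jasper 8, Claremont 7. Claremont has the fewest and is eliminated.
Round 4: Harrow 24, Jasper 15, Elmhurst 14. Elmhurst has the fewest and is eliminated.
Round 5: Jasper 29, Harrow 24. Jasper has a majority.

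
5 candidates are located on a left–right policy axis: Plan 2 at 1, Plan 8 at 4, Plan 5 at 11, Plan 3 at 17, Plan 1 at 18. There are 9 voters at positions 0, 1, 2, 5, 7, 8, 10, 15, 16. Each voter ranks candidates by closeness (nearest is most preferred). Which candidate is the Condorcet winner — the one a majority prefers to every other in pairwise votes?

With single-peaked preferences on a line, the Condorcet winner is the candidate closest to the median voter.
The median voter (position 7) is closest to Plan 8 at 4.
Check: Plan 8 vs Plan 1 — voters closer to Plan 8: 7 of 9.

Plan 8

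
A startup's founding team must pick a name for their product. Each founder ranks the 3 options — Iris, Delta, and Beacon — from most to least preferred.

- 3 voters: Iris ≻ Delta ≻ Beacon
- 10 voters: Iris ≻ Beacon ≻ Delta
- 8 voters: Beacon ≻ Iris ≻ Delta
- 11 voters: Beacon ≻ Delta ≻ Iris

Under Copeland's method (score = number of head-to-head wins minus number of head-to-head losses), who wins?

Beacon

Pairwise results:
  Iris vs Delta: Iris wins 21–11.
  Iris vs Beacon: Beacon wins 19–13.
  Delta vs Beacon: Beacon wins 29–3.
Copeland scores (wins − losses):
  Iris: 1 − 1 = 0
  Delta: 0 − 2 = -2
  Beacon: 2 − 0 = 2
Beacon has the best Copeland score.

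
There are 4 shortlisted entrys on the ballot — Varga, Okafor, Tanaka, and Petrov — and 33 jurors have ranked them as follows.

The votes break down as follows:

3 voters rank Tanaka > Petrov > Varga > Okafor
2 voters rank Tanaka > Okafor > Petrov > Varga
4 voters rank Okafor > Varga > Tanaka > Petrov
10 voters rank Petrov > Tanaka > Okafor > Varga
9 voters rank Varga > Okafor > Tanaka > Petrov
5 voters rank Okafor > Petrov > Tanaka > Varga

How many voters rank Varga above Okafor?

12

Ballots ranking Varga above Okafor: 3+9 = 12.
Ballots ranking Okafor above Varga: 2+4+10+5 = 21.
So 12 of 33 voters prefer Varga to Okafor.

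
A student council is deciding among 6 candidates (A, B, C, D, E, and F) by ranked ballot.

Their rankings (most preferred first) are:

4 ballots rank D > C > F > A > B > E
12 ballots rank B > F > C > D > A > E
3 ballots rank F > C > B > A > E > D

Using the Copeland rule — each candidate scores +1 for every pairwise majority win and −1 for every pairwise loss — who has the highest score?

Pairwise results:
  A vs B: B wins 15–4.
  A vs C: C wins 19–0.
  A vs D: D wins 16–3.
  A vs E: A wins 19–0.
  A vs F: F wins 19–0.
  B vs C: B wins 12–7.
  B vs D: B wins 15–4.
  B vs E: B wins 19–0.
  B vs F: B wins 12–7.
  C vs D: C wins 15–4.
  C vs E: C wins 19–0.
  C vs F: F wins 15–4.
  D vs E: D wins 16–3.
  D vs F: F wins 15–4.
  E vs F: F wins 19–0.
Copeland scores (wins − losses):
  A: 1 − 4 = -3
  B: 5 − 0 = 5
  C: 3 − 2 = 1
  D: 2 − 3 = -1
  E: 0 − 5 = -5
  F: 4 − 1 = 3
B has the best Copeland score.

B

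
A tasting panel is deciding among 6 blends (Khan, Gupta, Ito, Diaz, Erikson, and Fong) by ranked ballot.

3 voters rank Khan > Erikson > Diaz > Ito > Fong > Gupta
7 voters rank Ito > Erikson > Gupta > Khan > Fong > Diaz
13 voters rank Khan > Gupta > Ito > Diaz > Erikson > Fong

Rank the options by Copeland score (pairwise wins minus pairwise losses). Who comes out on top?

Khan

Pairwise results:
  Khan vs Gupta: Khan wins 16–7.
  Khan vs Ito: Khan wins 16–7.
  Khan vs Diaz: Khan wins 23–0.
  Khan vs Erikson: Khan wins 16–7.
  Khan vs Fong: Khan wins 23–0.
  Gupta vs Ito: Gupta wins 13–10.
  Gupta vs Diaz: Gupta wins 20–3.
  Gupta vs Erikson: Gupta wins 13–10.
  Gupta vs Fong: Gupta wins 20–3.
  Ito vs Diaz: Ito wins 20–3.
  Ito vs Erikson: Ito wins 20–3.
  Ito vs Fong: Ito wins 23–0.
  Diaz vs Erikson: Diaz wins 13–10.
  Diaz vs Fong: Diaz wins 16–7.
  Erikson vs Fong: Erikson wins 23–0.
Copeland scores (wins − losses):
  Khan: 5 − 0 = 5
  Gupta: 4 − 1 = 3
  Ito: 3 − 2 = 1
  Diaz: 2 − 3 = -1
  Erikson: 1 − 4 = -3
  Fong: 0 − 5 = -5
Khan has the best Copeland score.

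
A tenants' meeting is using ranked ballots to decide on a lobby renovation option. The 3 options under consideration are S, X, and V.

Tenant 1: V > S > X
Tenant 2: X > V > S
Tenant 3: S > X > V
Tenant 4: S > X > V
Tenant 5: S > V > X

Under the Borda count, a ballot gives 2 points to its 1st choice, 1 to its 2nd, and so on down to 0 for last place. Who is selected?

Borda scores:
  S: 1 + 0 + 2 + 2 + 2 = 7
  X: 0 + 2 + 1 + 1 + 0 = 4
  V: 2 + 1 + 0 + 0 + 1 = 4
S has the highest total.

S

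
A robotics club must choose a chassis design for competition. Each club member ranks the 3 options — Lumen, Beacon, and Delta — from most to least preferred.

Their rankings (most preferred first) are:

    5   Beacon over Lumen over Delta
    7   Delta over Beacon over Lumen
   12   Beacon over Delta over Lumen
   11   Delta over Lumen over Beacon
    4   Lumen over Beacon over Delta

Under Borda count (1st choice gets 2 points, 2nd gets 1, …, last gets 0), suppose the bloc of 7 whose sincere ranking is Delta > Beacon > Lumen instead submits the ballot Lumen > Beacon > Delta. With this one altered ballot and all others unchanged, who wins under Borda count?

Borda totals with the altered ballot: Lumen 38, Beacon 45, Delta 34.
The switch changes the winner from Delta to Beacon.

Beacon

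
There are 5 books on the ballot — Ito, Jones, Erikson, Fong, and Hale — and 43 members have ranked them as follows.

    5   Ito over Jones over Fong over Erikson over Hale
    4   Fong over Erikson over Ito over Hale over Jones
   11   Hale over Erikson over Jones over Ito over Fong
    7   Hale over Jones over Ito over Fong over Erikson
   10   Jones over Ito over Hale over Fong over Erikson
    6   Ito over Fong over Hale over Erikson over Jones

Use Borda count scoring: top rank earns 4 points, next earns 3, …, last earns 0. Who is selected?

Borda scores:
  Ito: 5·4 + 4·2 + 11·1 + 7·2 + 10·3 + 6·4 = 107
  Jones: 5·3 + 4·0 + 11·2 + 7·3 + 10·4 + 6·0 = 98
  Erikson: 5·1 + 4·3 + 11·3 + 7·0 + 10·0 + 6·1 = 56
  Fong: 5·2 + 4·4 + 11·0 + 7·1 + 10·1 + 6·3 = 61
  Hale: 5·0 + 4·1 + 11·4 + 7·4 + 10·2 + 6·2 = 108
Hale has the highest total.

Hale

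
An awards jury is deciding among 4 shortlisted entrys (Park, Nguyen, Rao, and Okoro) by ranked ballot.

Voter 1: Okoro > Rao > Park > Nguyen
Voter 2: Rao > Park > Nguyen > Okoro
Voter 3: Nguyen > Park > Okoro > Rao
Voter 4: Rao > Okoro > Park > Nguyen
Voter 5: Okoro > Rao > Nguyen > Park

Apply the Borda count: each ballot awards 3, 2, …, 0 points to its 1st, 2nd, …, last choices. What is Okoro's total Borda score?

Borda scores:
  Park: 1 + 2 + 2 + 1 + 0 = 6
  Nguyen: 0 + 1 + 3 + 0 + 1 = 5
  Rao: 2 + 3 + 0 + 3 + 2 = 10
  Okoro: 3 + 0 + 1 + 2 + 3 = 9

9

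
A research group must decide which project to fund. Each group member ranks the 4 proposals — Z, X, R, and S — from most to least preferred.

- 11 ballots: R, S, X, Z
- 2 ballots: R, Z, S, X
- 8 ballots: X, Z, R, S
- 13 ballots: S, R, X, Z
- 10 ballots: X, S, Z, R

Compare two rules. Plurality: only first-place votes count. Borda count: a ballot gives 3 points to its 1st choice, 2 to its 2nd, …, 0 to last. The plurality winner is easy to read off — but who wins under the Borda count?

S

Plurality first-place counts: Z 0, X 18, R 13, S 13 → X.
Borda totals: Z 30, X 78, R 73, S 83 → S.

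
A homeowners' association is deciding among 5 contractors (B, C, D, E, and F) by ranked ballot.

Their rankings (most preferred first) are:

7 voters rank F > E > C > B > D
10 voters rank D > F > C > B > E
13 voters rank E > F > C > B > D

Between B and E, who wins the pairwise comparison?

Ballots ranking B above E: 10.
Ballots ranking E above B: 7+13 = 20.
E wins the head-to-head, 20–10.

E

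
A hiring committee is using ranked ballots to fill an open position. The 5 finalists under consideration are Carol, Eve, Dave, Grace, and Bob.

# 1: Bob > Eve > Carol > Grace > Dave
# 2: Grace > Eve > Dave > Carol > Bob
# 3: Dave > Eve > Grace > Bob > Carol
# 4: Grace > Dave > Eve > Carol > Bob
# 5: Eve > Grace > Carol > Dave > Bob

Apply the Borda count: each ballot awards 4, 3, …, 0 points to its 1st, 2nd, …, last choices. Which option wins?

Eve

Borda scores:
  Carol: 2 + 1 + 0 + 1 + 2 = 6
  Eve: 3 + 3 + 3 + 2 + 4 = 15
  Dave: 0 + 2 + 4 + 3 + 1 = 10
  Grace: 1 + 4 + 2 + 4 + 3 = 14
  Bob: 4 + 0 + 1 + 0 + 0 = 5
Eve has the highest total.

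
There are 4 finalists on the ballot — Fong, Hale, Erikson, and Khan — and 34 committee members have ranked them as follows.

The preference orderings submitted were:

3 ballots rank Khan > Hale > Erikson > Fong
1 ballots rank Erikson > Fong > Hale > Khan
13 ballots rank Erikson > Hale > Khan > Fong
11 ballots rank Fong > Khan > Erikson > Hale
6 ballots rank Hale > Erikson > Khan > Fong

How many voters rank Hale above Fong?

Ballots ranking Hale above Fong: 3+13+6 = 22.
Ballots ranking Fong above Hale: 1+11 = 12.
So 22 of 34 voters prefer Hale to Fong.

22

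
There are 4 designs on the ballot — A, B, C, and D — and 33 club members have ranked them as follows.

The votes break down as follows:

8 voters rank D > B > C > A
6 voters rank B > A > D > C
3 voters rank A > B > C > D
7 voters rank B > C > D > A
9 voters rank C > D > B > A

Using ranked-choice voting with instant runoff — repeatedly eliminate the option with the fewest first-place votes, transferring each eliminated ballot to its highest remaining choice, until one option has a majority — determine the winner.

B

Round 1: B 13, C 9, D 8, A 3. A has the fewest and is eliminated.
Round 2: B 16, C 9, D 8. D has the fewest and is eliminated.
Round 3: B 24, C 9. B has a majority.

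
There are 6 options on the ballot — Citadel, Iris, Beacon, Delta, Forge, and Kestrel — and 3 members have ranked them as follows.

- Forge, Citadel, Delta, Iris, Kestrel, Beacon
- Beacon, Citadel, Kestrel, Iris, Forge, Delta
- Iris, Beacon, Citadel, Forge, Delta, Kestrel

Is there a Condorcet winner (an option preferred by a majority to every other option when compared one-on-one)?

No

Head-to-head results (3 voters total):
Citadel vs Iris: Citadel wins 2–1.
Citadel vs Beacon: Beacon wins 2–1.
Citadel vs Delta: Citadel wins 3–0.
Citadel vs Forge: Citadel wins 2–1.
Citadel vs Kestrel: Citadel wins 3–0.
Iris vs Beacon: Iris wins 2–1.
Iris vs Delta: Iris wins 2–1.
Iris vs Forge: Iris wins 2–1.
Iris vs Kestrel: Iris wins 2–1.
Beacon vs Delta: Beacon wins 2–1.
Beacon vs Forge: Beacon wins 2–1.
Beacon vs Kestrel: Beacon wins 2–1.
Delta vs Forge: Forge wins 3–0.
Delta vs Kestrel: Delta wins 2–1.
Forge vs Kestrel: Forge wins 2–1.
No candidate beats all others: Citadel beats Iris beats Beacon beats Citadel, a majority cycle.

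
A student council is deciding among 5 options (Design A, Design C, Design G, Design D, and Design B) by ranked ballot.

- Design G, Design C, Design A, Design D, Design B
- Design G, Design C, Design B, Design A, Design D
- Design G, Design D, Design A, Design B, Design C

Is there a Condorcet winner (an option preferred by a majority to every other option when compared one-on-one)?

Yes

Head-to-head results (3 voters total):
Design A vs Design C: Design C wins 2–1.
Design A vs Design G: Design G wins 3–0.
Design A vs Design D: Design A wins 2–1.
Design A vs Design B: Design A wins 2–1.
Design C vs Design G: Design G wins 3–0.
Design C vs Design D: Design C wins 2–1.
Design C vs Design B: Design C wins 2–1.
Design G vs Design D: Design G wins 3–0.
Design G vs Design B: Design G wins 3–0.
Design D vs Design B: Design D wins 2–1.
Design G beats each rival — Design A (3–0), Design C (3–0), Design D (3–0), Design B (3–0) — so Design G is the Condorcet winner.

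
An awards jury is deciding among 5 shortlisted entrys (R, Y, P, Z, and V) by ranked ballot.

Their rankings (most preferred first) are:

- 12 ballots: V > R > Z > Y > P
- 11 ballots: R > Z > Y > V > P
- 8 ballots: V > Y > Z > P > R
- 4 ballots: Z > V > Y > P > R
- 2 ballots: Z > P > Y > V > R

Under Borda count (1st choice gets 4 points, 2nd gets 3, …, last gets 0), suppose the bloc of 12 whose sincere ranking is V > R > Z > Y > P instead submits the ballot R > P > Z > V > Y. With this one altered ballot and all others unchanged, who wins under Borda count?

Borda totals with the altered ballot: R 92, Y 58, P 54, Z 97, V 69.
The switch changes the winner from V to Z.

Z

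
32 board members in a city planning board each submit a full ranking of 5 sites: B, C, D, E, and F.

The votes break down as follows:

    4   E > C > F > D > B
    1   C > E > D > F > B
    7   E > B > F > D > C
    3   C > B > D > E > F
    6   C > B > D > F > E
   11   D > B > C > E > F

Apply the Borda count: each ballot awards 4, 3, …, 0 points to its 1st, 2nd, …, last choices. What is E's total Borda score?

61

Borda scores:
  B: 4·0 + 0 + 7·3 + 3·3 + 6·3 + 11·3 = 81
  C: 4·3 + 4 + 7·0 + 3·4 + 6·4 + 11·2 = 74
  D: 4·1 + 2 + 7·1 + 3·2 + 6·2 + 11·4 = 75
  E: 4·4 + 3 + 7·4 + 3·1 + 6·0 + 11·1 = 61
  F: 4·2 + 1 + 7·2 + 3·0 + 6·1 + 11·0 = 29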